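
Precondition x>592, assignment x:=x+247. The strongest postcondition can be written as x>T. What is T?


Formula: sp(P, x:=E) = exists old_x. (x = E[old_x/x]) AND P[old_x/x] (old_x is the value of x before the assignment; eliminate old_x by solving x = E[old_x/x] for old_x)
Step 1: Precondition P: x>592, i.e. old_x > 592
Step 2: Assignment gives x = old_x + 247, so old_x = x - 247
Step 3: Substitute into P: x - 247 > 592
Step 4: Simplify: x > 592+247 = 839

839


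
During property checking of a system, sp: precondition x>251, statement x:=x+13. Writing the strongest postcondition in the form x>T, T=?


Formula: sp(P, x:=E) = exists old_x. (x = E[old_x/x]) AND P[old_x/x] (old_x is the value of x before the assignment; eliminate old_x by solving x = E[old_x/x] for old_x)
Step 1: Precondition P: x>251, i.e. old_x > 251
Step 2: Assignment gives x = old_x + 13, so old_x = x - 13
Step 3: Substitute into P: x - 13 > 251
Step 4: Simplify: x > 251+13 = 264

264


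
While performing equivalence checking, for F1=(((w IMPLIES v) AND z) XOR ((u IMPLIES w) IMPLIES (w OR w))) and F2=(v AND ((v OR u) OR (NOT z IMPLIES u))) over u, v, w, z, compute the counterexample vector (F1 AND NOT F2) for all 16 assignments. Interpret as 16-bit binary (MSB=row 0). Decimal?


F1 = (((w IMPLIES v) AND z) XOR ((u IMPLIES w) IMPLIES (w OR w)))
F2 = (v AND ((v OR u) OR (NOT z IMPLIES u)))
Counterexample to F1=>F2 is where F1=1 and F2=0.
Evaluate each row (bits = u,v,w,z, MSB first):
  row 0 [0000]: F1=0 F2=0 -> F1&~F2 -> 0
  row 1 [0001]: F1=1 F2=0 -> F1&~F2 -> 1
  row 2 [0010]: F1=1 F2=0 -> F1&~F2 -> 1
  row 3 [0011]: F1=1 F2=0 -> F1&~F2 -> 1
  row 4 [0100]: F1=0 F2=1 -> F1&~F2 -> 0
  row 5 [0101]: F1=1 F2=1 -> F1&~F2 -> 0
  row 6 [0110]: F1=1 F2=1 -> F1&~F2 -> 0
  row 7 [0111]: F1=0 F2=1 -> F1&~F2 -> 0
  row 8 [1000]: F1=1 F2=0 -> F1&~F2 -> 1
  row 9 [1001]: F1=0 F2=0 -> F1&~F2 -> 0
  row 10 [1010]: F1=1 F2=0 -> F1&~F2 -> 1
  row 11 [1011]: F1=1 F2=0 -> F1&~F2 -> 1
  row 12 [1100]: F1=1 F2=1 -> F1&~F2 -> 0
  row 13 [1101]: F1=0 F2=1 -> F1&~F2 -> 0
  row 14 [1110]: F1=1 F2=1 -> F1&~F2 -> 0
  row 15 [1111]: F1=0 F2=1 -> F1&~F2 -> 0
Full result column, 4 rows per line (u,v fixed per line; w,z runs 00..11 left to right):
  rows 0-3 [u,v=00]: 0111  = hex 7
  rows 4-7 [u,v=01]: 0000  = hex 0
  rows 8-11 [u,v=10]: 1011  = hex B
  rows 12-15 [u,v=11]: 0000  = hex 0
Counterexample vector (row 0 .. row 15) = 0111000010110000
Output column grouped in 4s = 0111 0000 1011 0000 = 0x70B0
Convert to decimal digit by digit (value = value*16 + digit):
  7 -> 7
  7*16 + 0 = 112
  112*16 + 11 (B) = 1803
  1803*16 + 0 = 28848
Decimal = 28848

28848


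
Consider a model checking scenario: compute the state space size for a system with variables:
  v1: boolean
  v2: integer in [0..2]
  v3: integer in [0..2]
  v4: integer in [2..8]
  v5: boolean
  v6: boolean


State space = product of domain sizes of all variables.
Domain sizes:
  v1 (boolean): 2
  v2 (integer in [0..2]): 3
  v3 (integer in [0..2]): 3
  v4 (integer in [2..8]): 7
  v5 (boolean): 2
  v6 (boolean): 2
Product = 2 * 3 * 3 * 7 * 2 * 2 = 504

504


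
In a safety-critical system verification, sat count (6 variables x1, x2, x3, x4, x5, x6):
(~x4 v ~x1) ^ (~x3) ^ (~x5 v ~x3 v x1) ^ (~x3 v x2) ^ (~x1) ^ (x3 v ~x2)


CNF with 6 clauses over 6 vars (64 assignments).
An assignment satisfies CNF iff every clause has >=1 true literal.
Check each row (bits = x1,x2,x3,x4,x5,x6; clause T/F shown):
  row 0 [000000]: clauses=TTTTTT -> 1
  row 1 [000001]: clauses=TTTTTT -> 1
  row 2 [000010]: clauses=TTTTTT -> 1
  row 3 [000011]: clauses=TTTTTT -> 1
  row 4 [000100]: clauses=TTTTTT -> 1
  (every remaining row is evaluated the same way; all 64 results are listed next)
Full result column, 8 rows per line (x1,x2,x3 fixed per line; x4,x5,x6 runs 000..111 left to right):
  rows 0-7 [x1,x2,x3=000]: 11111111  (ones: 8)
  rows 8-15 [x1,x2,x3=001]: 00000000  (ones: 0)
  rows 16-23 [x1,x2,x3=010]: 00000000  (ones: 0)
  rows 24-31 [x1,x2,x3=011]: 00000000  (ones: 0)
  rows 32-39 [x1,x2,x3=100]: 00000000  (ones: 0)
  rows 40-47 [x1,x2,x3=101]: 00000000  (ones: 0)
  rows 48-55 [x1,x2,x3=110]: 00000000  (ones: 0)
  rows 56-63 [x1,x2,x3=111]: 00000000  (ones: 0)
Satisfying assignments = 8+0+0+0+0+0+0+0 = 8

8


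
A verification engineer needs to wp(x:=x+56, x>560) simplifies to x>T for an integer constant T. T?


Formula: wp(x:=E, P) = P[E/x] (substitute E for x in postcondition)
Step 1: Postcondition: x>560
Step 2: Substitute x+56 for x: x+56>560
Step 3: Solve for x: x > 560-56 = 504

504


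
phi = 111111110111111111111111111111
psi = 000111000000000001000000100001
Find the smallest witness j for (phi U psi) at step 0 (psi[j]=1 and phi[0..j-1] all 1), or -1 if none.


(phi U psi) at 0: need smallest j with psi[j]=1 and phi[i]=1 for all i in [0,j).
Scan from step 0:
  step 0: phi=1, psi=0 -> continue
  step 1: phi=1, psi=0 -> continue
  step 2: phi=1, psi=0 -> continue
  step 3: psi=1 and phi held for [0,3) -> witness found
Witness step = 3

3


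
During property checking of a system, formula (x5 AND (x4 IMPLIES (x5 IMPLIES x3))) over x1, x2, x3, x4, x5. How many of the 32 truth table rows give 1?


Formula: (x5 AND (x4 IMPLIES (x5 IMPLIES x3))) over 5 vars (32 rows)
Evaluate each row (x1, x2, x3, x4, x5 as bits, MSB first):
  row 0 [00000]: (0 AND (0 IMPLIES (0 IMPLIES 0))) -> 0
  row 1 [00001]: (1 AND (0 IMPLIES (1 IMPLIES 0))) -> 1
  row 2 [00010]: (0 AND (1 IMPLIES (0 IMPLIES 0))) -> 0
  row 3 [00011]: (1 AND (1 IMPLIES (1 IMPLIES 0))) -> 0
  row 4 [00100]: (0 AND (0 IMPLIES (0 IMPLIES 1))) -> 0
  row 5 [00101]: (1 AND (0 IMPLIES (1 IMPLIES 1))) -> 1
  row 6 [00110]: (0 AND (1 IMPLIES (0 IMPLIES 1))) -> 0
  row 7 [00111]: (1 AND (1 IMPLIES (1 IMPLIES 1))) -> 1
  row 8 [01000]: (0 AND (0 IMPLIES (0 IMPLIES 0))) -> 0
  row 9 [01001]: (1 AND (0 IMPLIES (1 IMPLIES 0))) -> 1
  row 10 [01010]: (0 AND (1 IMPLIES (0 IMPLIES 0))) -> 0
  row 11 [01011]: (1 AND (1 IMPLIES (1 IMPLIES 0))) -> 0
  row 12 [01100]: (0 AND (0 IMPLIES (0 IMPLIES 1))) -> 0
  row 13 [01101]: (1 AND (0 IMPLIES (1 IMPLIES 1))) -> 1
  row 14 [01110]: (0 AND (1 IMPLIES (0 IMPLIES 1))) -> 0
  row 15 [01111]: (1 AND (1 IMPLIES (1 IMPLIES 1))) -> 1
  row 16 [10000]: (0 AND (0 IMPLIES (0 IMPLIES 0))) -> 0
  row 17 [10001]: (1 AND (0 IMPLIES (1 IMPLIES 0))) -> 1
  row 18 [10010]: (0 AND (1 IMPLIES (0 IMPLIES 0))) -> 0
  row 19 [10011]: (1 AND (1 IMPLIES (1 IMPLIES 0))) -> 0
  row 20 [10100]: (0 AND (0 IMPLIES (0 IMPLIES 1))) -> 0
  row 21 [10101]: (1 AND (0 IMPLIES (1 IMPLIES 1))) -> 1
  row 22 [10110]: (0 AND (1 IMPLIES (0 IMPLIES 1))) -> 0
  row 23 [10111]: (1 AND (1 IMPLIES (1 IMPLIES 1))) -> 1
  row 24 [11000]: (0 AND (0 IMPLIES (0 IMPLIES 0))) -> 0
  row 25 [11001]: (1 AND (0 IMPLIES (1 IMPLIES 0))) -> 1
  row 26 [11010]: (0 AND (1 IMPLIES (0 IMPLIES 0))) -> 0
  row 27 [11011]: (1 AND (1 IMPLIES (1 IMPLIES 0))) -> 0
  row 28 [11100]: (0 AND (0 IMPLIES (0 IMPLIES 1))) -> 0
  row 29 [11101]: (1 AND (0 IMPLIES (1 IMPLIES 1))) -> 1
  row 30 [11110]: (0 AND (1 IMPLIES (0 IMPLIES 1))) -> 0
  row 31 [11111]: (1 AND (1 IMPLIES (1 IMPLIES 1))) -> 1
Full result column, 8 rows per line (x1,x2 fixed per line; x3,x4,x5 runs 000..111 left to right):
  rows 0-7 [x1,x2=00]: 01000101  (ones: 3)
  rows 8-15 [x1,x2=01]: 01000101  (ones: 3)
  rows 16-23 [x1,x2=10]: 01000101  (ones: 3)
  rows 24-31 [x1,x2=11]: 01000101  (ones: 3)
Count of 1-rows = 3+3+3+3 = 12

12


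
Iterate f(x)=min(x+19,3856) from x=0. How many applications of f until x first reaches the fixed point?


Step 1: x=0, cap=3856, increment=19
Step 2: x grows by 19 each step until capped at 3856; fixed point is x=3856
Step 3: iterations = ceil(3856/19) = 203

203


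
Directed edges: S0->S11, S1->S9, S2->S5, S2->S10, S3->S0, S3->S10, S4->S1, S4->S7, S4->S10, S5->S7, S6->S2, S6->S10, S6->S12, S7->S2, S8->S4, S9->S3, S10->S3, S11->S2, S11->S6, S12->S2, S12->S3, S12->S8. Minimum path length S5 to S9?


BFS layer-by-layer from S5:
  dist 0: {S5}
  dist 1: {S7}
  dist 2: {S2}
  dist 3: {S10}
  dist 4: {S3}
  dist 5: {S0}
  dist 6: {S11}
  dist 7: {S6}
  dist 8: {S12}
  dist 9: {S8}
  dist 10: {S4}
  dist 11: {S1}
  dist 12: {S9}
  -> S9 reached at distance 12
Shortest path length = 12

12


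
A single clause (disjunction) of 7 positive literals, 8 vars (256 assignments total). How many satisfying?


Step 1: Total=2^8=256
Step 2: Unsat when all 7 false: 2^1=2
Step 3: Sat=256-2=254

254


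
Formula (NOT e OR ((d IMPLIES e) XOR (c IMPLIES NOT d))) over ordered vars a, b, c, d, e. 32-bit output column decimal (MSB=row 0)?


Formula: (NOT e OR ((d IMPLIES e) XOR (c IMPLIES NOT d))) over a, b, c, d, e (32 rows)
Evaluate each row (bits = a,b,c,d,e, MSB first):
  row 0 [00000]: (NOT 0 OR ((0 IMPLIES 0) XOR (0 IMPLIES NOT 0))) -> 1
  row 1 [00001]: (NOT 1 OR ((0 IMPLIES 1) XOR (0 IMPLIES NOT 0))) -> 0
  row 2 [00010]: (NOT 0 OR ((1 IMPLIES 0) XOR (0 IMPLIES NOT 1))) -> 1
  row 3 [00011]: (NOT 1 OR ((1 IMPLIES 1) XOR (0 IMPLIES NOT 1))) -> 0
  row 4 [00100]: (NOT 0 OR ((0 IMPLIES 0) XOR (1 IMPLIES NOT 0))) -> 1
  row 5 [00101]: (NOT 1 OR ((0 IMPLIES 1) XOR (1 IMPLIES NOT 0))) -> 0
  row 6 [00110]: (NOT 0 OR ((1 IMPLIES 0) XOR (1 IMPLIES NOT 1))) -> 1
  row 7 [00111]: (NOT 1 OR ((1 IMPLIES 1) XOR (1 IMPLIES NOT 1))) -> 1
  row 8 [01000]: (NOT 0 OR ((0 IMPLIES 0) XOR (0 IMPLIES NOT 0))) -> 1
  row 9 [01001]: (NOT 1 OR ((0 IMPLIES 1) XOR (0 IMPLIES NOT 0))) -> 0
  row 10 [01010]: (NOT 0 OR ((1 IMPLIES 0) XOR (0 IMPLIES NOT 1))) -> 1
  row 11 [01011]: (NOT 1 OR ((1 IMPLIES 1) XOR (0 IMPLIES NOT 1))) -> 0
  row 12 [01100]: (NOT 0 OR ((0 IMPLIES 0) XOR (1 IMPLIES NOT 0))) -> 1
  row 13 [01101]: (NOT 1 OR ((0 IMPLIES 1) XOR (1 IMPLIES NOT 0))) -> 0
  row 14 [01110]: (NOT 0 OR ((1 IMPLIES 0) XOR (1 IMPLIES NOT 1))) -> 1
  row 15 [01111]: (NOT 1 OR ((1 IMPLIES 1) XOR (1 IMPLIES NOT 1))) -> 1
  row 16 [10000]: (NOT 0 OR ((0 IMPLIES 0) XOR (0 IMPLIES NOT 0))) -> 1
  row 17 [10001]: (NOT 1 OR ((0 IMPLIES 1) XOR (0 IMPLIES NOT 0))) -> 0
  row 18 [10010]: (NOT 0 OR ((1 IMPLIES 0) XOR (0 IMPLIES NOT 1))) -> 1
  row 19 [10011]: (NOT 1 OR ((1 IMPLIES 1) XOR (0 IMPLIES NOT 1))) -> 0
  row 20 [10100]: (NOT 0 OR ((0 IMPLIES 0) XOR (1 IMPLIES NOT 0))) -> 1
  row 21 [10101]: (NOT 1 OR ((0 IMPLIES 1) XOR (1 IMPLIES NOT 0))) -> 0
  row 22 [10110]: (NOT 0 OR ((1 IMPLIES 0) XOR (1 IMPLIES NOT 1))) -> 1
  row 23 [10111]: (NOT 1 OR ((1 IMPLIES 1) XOR (1 IMPLIES NOT 1))) -> 1
  row 24 [11000]: (NOT 0 OR ((0 IMPLIES 0) XOR (0 IMPLIES NOT 0))) -> 1
  row 25 [11001]: (NOT 1 OR ((0 IMPLIES 1) XOR (0 IMPLIES NOT 0))) -> 0
  row 26 [11010]: (NOT 0 OR ((1 IMPLIES 0) XOR (0 IMPLIES NOT 1))) -> 1
  row 27 [11011]: (NOT 1 OR ((1 IMPLIES 1) XOR (0 IMPLIES NOT 1))) -> 0
  row 28 [11100]: (NOT 0 OR ((0 IMPLIES 0) XOR (1 IMPLIES NOT 0))) -> 1
  row 29 [11101]: (NOT 1 OR ((0 IMPLIES 1) XOR (1 IMPLIES NOT 0))) -> 0
  row 30 [11110]: (NOT 0 OR ((1 IMPLIES 0) XOR (1 IMPLIES NOT 1))) -> 1
  row 31 [11111]: (NOT 1 OR ((1 IMPLIES 1) XOR (1 IMPLIES NOT 1))) -> 1
Full result column, 4 rows per line (a,b,c fixed per line; d,e runs 00..11 left to right):
  rows 0-3 [a,b,c=000]: 1010  = hex A
  rows 4-7 [a,b,c=001]: 1011  = hex B
  rows 8-11 [a,b,c=010]: 1010  = hex A
  rows 12-15 [a,b,c=011]: 1011  = hex B
  rows 16-19 [a,b,c=100]: 1010  = hex A
  rows 20-23 [a,b,c=101]: 1011  = hex B
  rows 24-27 [a,b,c=110]: 1010  = hex A
  rows 28-31 [a,b,c=111]: 1011  = hex B
Output column (row 0 .. row 31) = 10101011101010111010101110101011
Output column grouped in 4s = 1010 1011 1010 1011 1010 1011 1010 1011 = 0xABABABAB
Convert to decimal digit by digit (value = value*16 + digit):
  A -> 10
  10*16 + 11 (B) = 171
  171*16 + 10 (A) = 2746
  2746*16 + 11 (B) = 43947
  43947*16 + 10 (A) = 703162
  703162*16 + 11 (B) = 11250603
  11250603*16 + 10 (A) = 180009658
  180009658*16 + 11 (B) = 2880154539
Decimal = 2880154539

2880154539


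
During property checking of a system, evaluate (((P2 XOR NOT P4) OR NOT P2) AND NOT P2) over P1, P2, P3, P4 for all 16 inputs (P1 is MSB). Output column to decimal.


Formula: (((P2 XOR NOT P4) OR NOT P2) AND NOT P2) over P1, P2, P3, P4 (16 rows)
Evaluate each row (bits = P1,P2,P3,P4, MSB first):
  row 0 [0000]: (((0 XOR NOT 0) OR NOT 0) AND NOT 0) -> 1
  row 1 [0001]: (((0 XOR NOT 1) OR NOT 0) AND NOT 0) -> 1
  row 2 [0010]: (((0 XOR NOT 0) OR NOT 0) AND NOT 0) -> 1
  row 3 [0011]: (((0 XOR NOT 1) OR NOT 0) AND NOT 0) -> 1
  row 4 [0100]: (((1 XOR NOT 0) OR NOT 1) AND NOT 1) -> 0
  row 5 [0101]: (((1 XOR NOT 1) OR NOT 1) AND NOT 1) -> 0
  row 6 [0110]: (((1 XOR NOT 0) OR NOT 1) AND NOT 1) -> 0
  row 7 [0111]: (((1 XOR NOT 1) OR NOT 1) AND NOT 1) -> 0
  row 8 [1000]: (((0 XOR NOT 0) OR NOT 0) AND NOT 0) -> 1
  row 9 [1001]: (((0 XOR NOT 1) OR NOT 0) AND NOT 0) -> 1
  row 10 [1010]: (((0 XOR NOT 0) OR NOT 0) AND NOT 0) -> 1
  row 11 [1011]: (((0 XOR NOT 1) OR NOT 0) AND NOT 0) -> 1
  row 12 [1100]: (((1 XOR NOT 0) OR NOT 1) AND NOT 1) -> 0
  row 13 [1101]: (((1 XOR NOT 1) OR NOT 1) AND NOT 1) -> 0
  row 14 [1110]: (((1 XOR NOT 0) OR NOT 1) AND NOT 1) -> 0
  row 15 [1111]: (((1 XOR NOT 1) OR NOT 1) AND NOT 1) -> 0
Full result column, 4 rows per line (P1,P2 fixed per line; P3,P4 runs 00..11 left to right):
  rows 0-3 [P1,P2=00]: 1111  = hex F
  rows 4-7 [P1,P2=01]: 0000  = hex 0
  rows 8-11 [P1,P2=10]: 1111  = hex F
  rows 12-15 [P1,P2=11]: 0000  = hex 0
Output column (row 0 .. row 15) = 1111000011110000
Output column grouped in 4s = 1111 0000 1111 0000 = 0xF0F0
Convert to decimal digit by digit (value = value*16 + digit):
  F -> 15
  15*16 + 0 = 240
  240*16 + 15 (F) = 3855
  3855*16 + 0 = 61680
Decimal = 61680

61680


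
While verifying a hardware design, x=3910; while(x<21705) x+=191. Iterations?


Step 1: x goes from 3910 toward 21705 by 191; the body runs while x<21705, so iterations = ceil((bound-start)/step)
Step 2: Distance=17795
Step 3: ceil(17795/191)=94

94


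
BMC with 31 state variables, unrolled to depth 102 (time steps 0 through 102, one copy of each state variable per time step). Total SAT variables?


BMC unrolls to depth k, creating one copy of each state var for steps 0..k.
Step count = 102 + 1 = 103 (steps 0 through 102)
Vars per step = 31
Total = 31 * 103 = 3193

3193


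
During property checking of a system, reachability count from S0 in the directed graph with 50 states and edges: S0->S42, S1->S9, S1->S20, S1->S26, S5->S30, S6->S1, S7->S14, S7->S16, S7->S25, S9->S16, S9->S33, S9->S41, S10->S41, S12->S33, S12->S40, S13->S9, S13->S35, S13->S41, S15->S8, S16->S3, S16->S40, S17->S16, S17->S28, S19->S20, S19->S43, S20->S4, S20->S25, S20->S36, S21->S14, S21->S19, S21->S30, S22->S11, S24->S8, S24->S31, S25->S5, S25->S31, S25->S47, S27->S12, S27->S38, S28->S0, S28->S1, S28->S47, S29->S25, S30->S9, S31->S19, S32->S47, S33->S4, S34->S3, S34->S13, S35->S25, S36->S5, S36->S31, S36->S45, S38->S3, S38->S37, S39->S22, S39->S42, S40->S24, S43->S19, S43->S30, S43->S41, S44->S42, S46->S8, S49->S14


BFS from S0:
  layer 0: {S0}
  layer 1: {S42}
Reachable set: {S0, S42}
Count = 2

2


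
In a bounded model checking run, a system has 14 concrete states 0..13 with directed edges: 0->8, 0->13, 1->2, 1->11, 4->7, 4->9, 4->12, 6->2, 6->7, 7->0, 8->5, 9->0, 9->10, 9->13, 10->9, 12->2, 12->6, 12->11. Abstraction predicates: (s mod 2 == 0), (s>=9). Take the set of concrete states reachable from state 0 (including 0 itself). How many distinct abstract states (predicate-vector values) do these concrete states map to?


BFS from 0:
Concrete reachable: {0, 5, 8, 13}
Abstract via predicates (s mod 2 == 0), (s>=9):
  (0,0) <- {5}
  (0,1) <- {13}
  (1,0) <- {0, 8}
Distinct abstract states = 3

3


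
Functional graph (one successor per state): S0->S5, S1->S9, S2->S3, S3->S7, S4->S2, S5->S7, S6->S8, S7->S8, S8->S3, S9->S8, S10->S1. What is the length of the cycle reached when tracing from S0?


Trace from S0 until a state repeats:
  S0 -> S5 -> S7 -> S8 -> S3 -> S7
S7 first seen at step 2, revisited at step 5.
Cycle length = 5 - 2 = 3

3


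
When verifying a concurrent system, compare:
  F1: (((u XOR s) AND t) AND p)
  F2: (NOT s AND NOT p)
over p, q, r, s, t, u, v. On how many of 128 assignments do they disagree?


F1 = (((u XOR s) AND t) AND p)
F2 = (NOT s AND NOT p)
Evaluate both on each of 128 rows (bits = p,q,r,s,t,u,v):
  row 0 [0000000]: F1=0 F2=1 (differ) -> 1
  row 1 [0000001]: F1=0 F2=1 (differ) -> 1
  row 2 [0000010]: F1=0 F2=1 (differ) -> 1
  row 3 [0000011]: F1=0 F2=1 (differ) -> 1
  row 4 [0000100]: F1=0 F2=1 (differ) -> 1
  (every remaining row is evaluated the same way; all 128 results are listed next)
Full result column, 8 rows per line (p,q,r,s fixed per line; t,u,v runs 000..111 left to right):
  rows 0-7 [p,q,r,s=0000]: 11111111  (ones: 8)
  rows 8-15 [p,q,r,s=0001]: 00000000  (ones: 0)
  rows 16-23 [p,q,r,s=0010]: 11111111  (ones: 8)
  rows 24-31 [p,q,r,s=0011]: 00000000  (ones: 0)
  rows 32-39 [p,q,r,s=0100]: 11111111  (ones: 8)
  rows 40-47 [p,q,r,s=0101]: 00000000  (ones: 0)
  rows 48-55 [p,q,r,s=0110]: 11111111  (ones: 8)
  rows 56-63 [p,q,r,s=0111]: 00000000  (ones: 0)
  rows 64-71 [p,q,r,s=1000]: 00000011  (ones: 2)
  rows 72-79 [p,q,r,s=1001]: 00001100  (ones: 2)
  rows 80-87 [p,q,r,s=1010]: 00000011  (ones: 2)
  rows 88-95 [p,q,r,s=1011]: 00001100  (ones: 2)
  rows 96-103 [p,q,r,s=1100]: 00000011  (ones: 2)
  rows 104-111 [p,q,r,s=1101]: 00001100  (ones: 2)
  rows 112-119 [p,q,r,s=1110]: 00000011  (ones: 2)
  rows 120-127 [p,q,r,s=1111]: 00001100  (ones: 2)
Disagreements = 8+0+8+0+8+0+8+0+2+2+2+2+2+2+2+2 = 48

48


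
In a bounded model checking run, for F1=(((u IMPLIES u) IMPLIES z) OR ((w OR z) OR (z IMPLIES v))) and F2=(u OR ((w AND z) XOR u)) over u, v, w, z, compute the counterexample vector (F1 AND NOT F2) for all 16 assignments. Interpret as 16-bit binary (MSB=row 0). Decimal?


F1 = (((u IMPLIES u) IMPLIES z) OR ((w OR z) OR (z IMPLIES v)))
F2 = (u OR ((w AND z) XOR u))
Counterexample to F1=>F2 is where F1=1 and F2=0.
Evaluate each row (bits = u,v,w,z, MSB first):
  row 0 [0000]: F1=1 F2=0 -> F1&~F2 -> 1
  row 1 [0001]: F1=1 F2=0 -> F1&~F2 -> 1
  row 2 [0010]: F1=1 F2=0 -> F1&~F2 -> 1
  row 3 [0011]: F1=1 F2=1 -> F1&~F2 -> 0
  row 4 [0100]: F1=1 F2=0 -> F1&~F2 -> 1
  row 5 [0101]: F1=1 F2=0 -> F1&~F2 -> 1
  row 6 [0110]: F1=1 F2=0 -> F1&~F2 -> 1
  row 7 [0111]: F1=1 F2=1 -> F1&~F2 -> 0
  row 8 [1000]: F1=1 F2=1 -> F1&~F2 -> 0
  row 9 [1001]: F1=1 F2=1 -> F1&~F2 -> 0
  row 10 [1010]: F1=1 F2=1 -> F1&~F2 -> 0
  row 11 [1011]: F1=1 F2=1 -> F1&~F2 -> 0
  row 12 [1100]: F1=1 F2=1 -> F1&~F2 -> 0
  row 13 [1101]: F1=1 F2=1 -> F1&~F2 -> 0
  row 14 [1110]: F1=1 F2=1 -> F1&~F2 -> 0
  row 15 [1111]: F1=1 F2=1 -> F1&~F2 -> 0
Full result column, 4 rows per line (u,v fixed per line; w,z runs 00..11 left to right):
  rows 0-3 [u,v=00]: 1110  = hex E
  rows 4-7 [u,v=01]: 1110  = hex E
  rows 8-11 [u,v=10]: 0000  = hex 0
  rows 12-15 [u,v=11]: 0000  = hex 0
Counterexample vector (row 0 .. row 15) = 1110111000000000
Output column grouped in 4s = 1110 1110 0000 0000 = 0xEE00
Convert to decimal digit by digit (value = value*16 + digit):
  E -> 14
  14*16 + 14 (E) = 238
  238*16 + 0 = 3808
  3808*16 + 0 = 60928
Decimal = 60928

60928


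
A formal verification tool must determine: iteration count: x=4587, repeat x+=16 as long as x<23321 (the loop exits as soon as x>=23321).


Step 1: x goes from 4587 toward 23321 by 16; the body runs while x<23321, so iterations = ceil((bound-start)/step)
Step 2: Distance=18734
Step 3: ceil(18734/16)=1171

1171


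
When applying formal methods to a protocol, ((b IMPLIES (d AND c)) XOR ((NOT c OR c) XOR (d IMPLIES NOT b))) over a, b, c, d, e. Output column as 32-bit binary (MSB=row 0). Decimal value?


Formula: ((b IMPLIES (d AND c)) XOR ((NOT c OR c) XOR (d IMPLIES NOT b))) over a, b, c, d, e (32 rows)
Evaluate each row (bits = a,b,c,d,e, MSB first):
  row 0 [00000]: ((0 IMPLIES (0 AND 0)) XOR ((NOT 0 OR 0) XOR (0 IMPLIES NOT 0))) -> 1
  row 1 [00001]: ((0 IMPLIES (0 AND 0)) XOR ((NOT 0 OR 0) XOR (0 IMPLIES NOT 0))) -> 1
  row 2 [00010]: ((0 IMPLIES (1 AND 0)) XOR ((NOT 0 OR 0) XOR (1 IMPLIES NOT 0))) -> 1
  row 3 [00011]: ((0 IMPLIES (1 AND 0)) XOR ((NOT 0 OR 0) XOR (1 IMPLIES NOT 0))) -> 1
  row 4 [00100]: ((0 IMPLIES (0 AND 1)) XOR ((NOT 1 OR 1) XOR (0 IMPLIES NOT 0))) -> 1
  row 5 [00101]: ((0 IMPLIES (0 AND 1)) XOR ((NOT 1 OR 1) XOR (0 IMPLIES NOT 0))) -> 1
  row 6 [00110]: ((0 IMPLIES (1 AND 1)) XOR ((NOT 1 OR 1) XOR (1 IMPLIES NOT 0))) -> 1
  row 7 [00111]: ((0 IMPLIES (1 AND 1)) XOR ((NOT 1 OR 1) XOR (1 IMPLIES NOT 0))) -> 1
  row 8 [01000]: ((1 IMPLIES (0 AND 0)) XOR ((NOT 0 OR 0) XOR (0 IMPLIES NOT 1))) -> 0
  row 9 [01001]: ((1 IMPLIES (0 AND 0)) XOR ((NOT 0 OR 0) XOR (0 IMPLIES NOT 1))) -> 0
  row 10 [01010]: ((1 IMPLIES (1 AND 0)) XOR ((NOT 0 OR 0) XOR (1 IMPLIES NOT 1))) -> 1
  row 11 [01011]: ((1 IMPLIES (1 AND 0)) XOR ((NOT 0 OR 0) XOR (1 IMPLIES NOT 1))) -> 1
  row 12 [01100]: ((1 IMPLIES (0 AND 1)) XOR ((NOT 1 OR 1) XOR (0 IMPLIES NOT 1))) -> 0
  row 13 [01101]: ((1 IMPLIES (0 AND 1)) XOR ((NOT 1 OR 1) XOR (0 IMPLIES NOT 1))) -> 0
  row 14 [01110]: ((1 IMPLIES (1 AND 1)) XOR ((NOT 1 OR 1) XOR (1 IMPLIES NOT 1))) -> 0
  row 15 [01111]: ((1 IMPLIES (1 AND 1)) XOR ((NOT 1 OR 1) XOR (1 IMPLIES NOT 1))) -> 0
  row 16 [10000]: ((0 IMPLIES (0 AND 0)) XOR ((NOT 0 OR 0) XOR (0 IMPLIES NOT 0))) -> 1
  row 17 [10001]: ((0 IMPLIES (0 AND 0)) XOR ((NOT 0 OR 0) XOR (0 IMPLIES NOT 0))) -> 1
  row 18 [10010]: ((0 IMPLIES (1 AND 0)) XOR ((NOT 0 OR 0) XOR (1 IMPLIES NOT 0))) -> 1
  row 19 [10011]: ((0 IMPLIES (1 AND 0)) XOR ((NOT 0 OR 0) XOR (1 IMPLIES NOT 0))) -> 1
  row 20 [10100]: ((0 IMPLIES (0 AND 1)) XOR ((NOT 1 OR 1) XOR (0 IMPLIES NOT 0))) -> 1
  row 21 [10101]: ((0 IMPLIES (0 AND 1)) XOR ((NOT 1 OR 1) XOR (0 IMPLIES NOT 0))) -> 1
  row 22 [10110]: ((0 IMPLIES (1 AND 1)) XOR ((NOT 1 OR 1) XOR (1 IMPLIES NOT 0))) -> 1
  row 23 [10111]: ((0 IMPLIES (1 AND 1)) XOR ((NOT 1 OR 1) XOR (1 IMPLIES NOT 0))) -> 1
  row 24 [11000]: ((1 IMPLIES (0 AND 0)) XOR ((NOT 0 OR 0) XOR (0 IMPLIES NOT 1))) -> 0
  row 25 [11001]: ((1 IMPLIES (0 AND 0)) XOR ((NOT 0 OR 0) XOR (0 IMPLIES NOT 1))) -> 0
  row 26 [11010]: ((1 IMPLIES (1 AND 0)) XOR ((NOT 0 OR 0) XOR (1 IMPLIES NOT 1))) -> 1
  row 27 [11011]: ((1 IMPLIES (1 AND 0)) XOR ((NOT 0 OR 0) XOR (1 IMPLIES NOT 1))) -> 1
  row 28 [11100]: ((1 IMPLIES (0 AND 1)) XOR ((NOT 1 OR 1) XOR (0 IMPLIES NOT 1))) -> 0
  row 29 [11101]: ((1 IMPLIES (0 AND 1)) XOR ((NOT 1 OR 1) XOR (0 IMPLIES NOT 1))) -> 0
  row 30 [11110]: ((1 IMPLIES (1 AND 1)) XOR ((NOT 1 OR 1) XOR (1 IMPLIES NOT 1))) -> 0
  row 31 [11111]: ((1 IMPLIES (1 AND 1)) XOR ((NOT 1 OR 1) XOR (1 IMPLIES NOT 1))) -> 0
Full result column, 4 rows per line (a,b,c fixed per line; d,e runs 00..11 left to right):
  rows 0-3 [a,b,c=000]: 1111  = hex F
  rows 4-7 [a,b,c=001]: 1111  = hex F
  rows 8-11 [a,b,c=010]: 0011  = hex 3
  rows 12-15 [a,b,c=011]: 0000  = hex 0
  rows 16-19 [a,b,c=100]: 1111  = hex F
  rows 20-23 [a,b,c=101]: 1111  = hex F
  rows 24-27 [a,b,c=110]: 0011  = hex 3
  rows 28-31 [a,b,c=111]: 0000  = hex 0
Output column (row 0 .. row 31) = 11111111001100001111111100110000
Output column grouped in 4s = 1111 1111 0011 0000 1111 1111 0011 0000 = 0xFF30FF30
Convert to decimal digit by digit (value = value*16 + digit):
  F -> 15
  15*16 + 15 (F) = 255
  255*16 + 3 = 4083
  4083*16 + 0 = 65328
  65328*16 + 15 (F) = 1045263
  1045263*16 + 15 (F) = 16724223
  16724223*16 + 3 = 267587571
  267587571*16 + 0 = 4281401136
Decimal = 4281401136

4281401136


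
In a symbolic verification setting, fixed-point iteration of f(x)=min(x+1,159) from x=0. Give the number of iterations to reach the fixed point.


Step 1: x=0, cap=159, increment=1
Step 2: x grows by 1 each step until capped at 159; fixed point is x=159
Step 3: iterations = ceil(159/1) = 159

159


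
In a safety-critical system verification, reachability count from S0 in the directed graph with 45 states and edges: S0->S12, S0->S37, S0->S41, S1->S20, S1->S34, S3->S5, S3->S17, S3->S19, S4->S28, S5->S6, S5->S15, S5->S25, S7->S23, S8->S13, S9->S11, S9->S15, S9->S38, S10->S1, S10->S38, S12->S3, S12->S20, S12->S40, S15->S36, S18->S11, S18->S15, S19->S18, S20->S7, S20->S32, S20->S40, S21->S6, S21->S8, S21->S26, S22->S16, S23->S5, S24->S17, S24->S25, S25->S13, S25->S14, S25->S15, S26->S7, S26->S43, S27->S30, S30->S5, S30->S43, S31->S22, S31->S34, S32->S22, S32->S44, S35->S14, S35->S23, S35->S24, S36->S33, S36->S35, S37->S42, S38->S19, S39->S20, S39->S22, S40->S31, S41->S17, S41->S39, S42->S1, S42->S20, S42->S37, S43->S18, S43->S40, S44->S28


BFS from S0:
  layer 0: {S0}
  layer 1: {S12, S37, S41}
  layer 2: {S3, S17, S20, S39, S40, S42}
  layer 3: {S1, S5, S7, S19, S22, S31, S32}
  layer 4: {S6, S15, S16, S18, S23, S25, S34, S44}
  layer 5: {S11, S13, S14, S28, S36}
  layer 6: {S33, S35}
  layer 7: {S24}
Reachable set: {S0, S1, S3, S5, S6, S7, S11, S12, S13, S14, S15, S16, S17, S18, S19, S20, S22, S23, S24, S25, S28, S31, S32, S33, S34, S35, S36, S37, S39, S40, S41, S42, S44}
Count = 33

33


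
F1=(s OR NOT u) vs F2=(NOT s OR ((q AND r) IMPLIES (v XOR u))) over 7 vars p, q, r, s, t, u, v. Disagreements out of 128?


F1 = (s OR NOT u)
F2 = (NOT s OR ((q AND r) IMPLIES (v XOR u)))
Evaluate both on each of 128 rows (bits = p,q,r,s,t,u,v):
  row 0 [0000000]: F1=1 F2=1 -> 0
  row 1 [0000001]: F1=1 F2=1 -> 0
  row 2 [0000010]: F1=0 F2=1 (differ) -> 1
  row 3 [0000011]: F1=0 F2=1 (differ) -> 1
  row 4 [0000100]: F1=1 F2=1 -> 0
  (every remaining row is evaluated the same way; all 128 results are listed next)
Full result column, 8 rows per line (p,q,r,s fixed per line; t,u,v runs 000..111 left to right):
  rows 0-7 [p,q,r,s=0000]: 00110011  (ones: 4)
  rows 8-15 [p,q,r,s=0001]: 00000000  (ones: 0)
  rows 16-23 [p,q,r,s=0010]: 00110011  (ones: 4)
  rows 24-31 [p,q,r,s=0011]: 00000000  (ones: 0)
  rows 32-39 [p,q,r,s=0100]: 00110011  (ones: 4)
  rows 40-47 [p,q,r,s=0101]: 00000000  (ones: 0)
  rows 48-55 [p,q,r,s=0110]: 00110011  (ones: 4)
  rows 56-63 [p,q,r,s=0111]: 10011001  (ones: 4)
  rows 64-71 [p,q,r,s=1000]: 00110011  (ones: 4)
  rows 72-79 [p,q,r,s=1001]: 00000000  (ones: 0)
  rows 80-87 [p,q,r,s=1010]: 00110011  (ones: 4)
  rows 88-95 [p,q,r,s=1011]: 00000000  (ones: 0)
  rows 96-103 [p,q,r,s=1100]: 00110011  (ones: 4)
  rows 104-111 [p,q,r,s=1101]: 00000000  (ones: 0)
  rows 112-119 [p,q,r,s=1110]: 00110011  (ones: 4)
  rows 120-127 [p,q,r,s=1111]: 10011001  (ones: 4)
Disagreements = 4+0+4+0+4+0+4+4+4+0+4+0+4+0+4+4 = 40

40


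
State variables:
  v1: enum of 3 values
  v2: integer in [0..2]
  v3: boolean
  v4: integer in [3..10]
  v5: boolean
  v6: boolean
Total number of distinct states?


State space = product of domain sizes of all variables.
Domain sizes:
  v1 (enum of 3 values): 3
  v2 (integer in [0..2]): 3
  v3 (boolean): 2
  v4 (integer in [3..10]): 8
  v5 (boolean): 2
  v6 (boolean): 2
Product = 3 * 3 * 2 * 8 * 2 * 2 = 576

576


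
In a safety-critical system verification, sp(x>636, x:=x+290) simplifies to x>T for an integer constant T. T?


Formula: sp(P, x:=E) = exists old_x. (x = E[old_x/x]) AND P[old_x/x] (old_x is the value of x before the assignment; eliminate old_x by solving x = E[old_x/x] for old_x)
Step 1: Precondition P: x>636, i.e. old_x > 636
Step 2: Assignment gives x = old_x + 290, so old_x = x - 290
Step 3: Substitute into P: x - 290 > 636
Step 4: Simplify: x > 636+290 = 926

926


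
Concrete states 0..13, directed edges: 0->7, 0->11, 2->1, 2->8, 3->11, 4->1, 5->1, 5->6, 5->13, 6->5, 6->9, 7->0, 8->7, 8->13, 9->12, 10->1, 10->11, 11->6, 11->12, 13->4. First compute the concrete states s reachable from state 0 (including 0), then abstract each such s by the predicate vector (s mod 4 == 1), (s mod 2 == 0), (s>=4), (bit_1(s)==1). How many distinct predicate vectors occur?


BFS from 0:
Concrete reachable: {0, 1, 4, 5, 6, 7, 9, 11, 12, 13}
Abstract via predicates (s mod 4 == 1), (s mod 2 == 0), (s>=4), (bit_1(s)==1):
  (0,0,1,1) <- {7, 11}
  (0,1,0,0) <- {0}
  (0,1,1,0) <- {4, 12}
  (0,1,1,1) <- {6}
  (1,0,0,0) <- {1}
  (1,0,1,0) <- {5, 9, 13}
Distinct abstract states = 6

6


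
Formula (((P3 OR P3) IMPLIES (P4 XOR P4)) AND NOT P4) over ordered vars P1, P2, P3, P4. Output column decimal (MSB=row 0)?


Formula: (((P3 OR P3) IMPLIES (P4 XOR P4)) AND NOT P4) over P1, P2, P3, P4 (16 rows)
Evaluate each row (bits = P1,P2,P3,P4, MSB first):
  row 0 [0000]: (((0 OR 0) IMPLIES (0 XOR 0)) AND NOT 0) -> 1
  row 1 [0001]: (((0 OR 0) IMPLIES (1 XOR 1)) AND NOT 1) -> 0
  row 2 [0010]: (((1 OR 1) IMPLIES (0 XOR 0)) AND NOT 0) -> 0
  row 3 [0011]: (((1 OR 1) IMPLIES (1 XOR 1)) AND NOT 1) -> 0
  row 4 [0100]: (((0 OR 0) IMPLIES (0 XOR 0)) AND NOT 0) -> 1
  row 5 [0101]: (((0 OR 0) IMPLIES (1 XOR 1)) AND NOT 1) -> 0
  row 6 [0110]: (((1 OR 1) IMPLIES (0 XOR 0)) AND NOT 0) -> 0
  row 7 [0111]: (((1 OR 1) IMPLIES (1 XOR 1)) AND NOT 1) -> 0
  row 8 [1000]: (((0 OR 0) IMPLIES (0 XOR 0)) AND NOT 0) -> 1
  row 9 [1001]: (((0 OR 0) IMPLIES (1 XOR 1)) AND NOT 1) -> 0
  row 10 [1010]: (((1 OR 1) IMPLIES (0 XOR 0)) AND NOT 0) -> 0
  row 11 [1011]: (((1 OR 1) IMPLIES (1 XOR 1)) AND NOT 1) -> 0
  row 12 [1100]: (((0 OR 0) IMPLIES (0 XOR 0)) AND NOT 0) -> 1
  row 13 [1101]: (((0 OR 0) IMPLIES (1 XOR 1)) AND NOT 1) -> 0
  row 14 [1110]: (((1 OR 1) IMPLIES (0 XOR 0)) AND NOT 0) -> 0
  row 15 [1111]: (((1 OR 1) IMPLIES (1 XOR 1)) AND NOT 1) -> 0
Full result column, 4 rows per line (P1,P2 fixed per line; P3,P4 runs 00..11 left to right):
  rows 0-3 [P1,P2=00]: 1000  = hex 8
  rows 4-7 [P1,P2=01]: 1000  = hex 8
  rows 8-11 [P1,P2=10]: 1000  = hex 8
  rows 12-15 [P1,P2=11]: 1000  = hex 8
Output column (row 0 .. row 15) = 1000100010001000
Output column grouped in 4s = 1000 1000 1000 1000 = 0x8888
Convert to decimal digit by digit (value = value*16 + digit):
  8 -> 8
  8*16 + 8 = 136
  136*16 + 8 = 2184
  2184*16 + 8 = 34952
Decimal = 34952

34952


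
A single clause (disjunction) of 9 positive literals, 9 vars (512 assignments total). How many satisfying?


Step 1: Total=2^9=512
Step 2: Unsat when all 9 false: 2^0=1
Step 3: Sat=512-1=511

511


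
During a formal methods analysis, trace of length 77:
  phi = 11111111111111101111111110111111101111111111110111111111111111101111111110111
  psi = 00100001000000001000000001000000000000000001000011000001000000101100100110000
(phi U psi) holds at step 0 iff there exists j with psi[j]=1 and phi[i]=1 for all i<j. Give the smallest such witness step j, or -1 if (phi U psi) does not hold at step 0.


(phi U psi) at 0: need smallest j with psi[j]=1 and phi[i]=1 for all i in [0,j).
Scan from step 0:
  step 0: phi=1, psi=0 -> continue
  step 1: phi=1, psi=0 -> continue
  step 2: psi=1 and phi held for [0,2) -> witness found
Witness step = 2

2


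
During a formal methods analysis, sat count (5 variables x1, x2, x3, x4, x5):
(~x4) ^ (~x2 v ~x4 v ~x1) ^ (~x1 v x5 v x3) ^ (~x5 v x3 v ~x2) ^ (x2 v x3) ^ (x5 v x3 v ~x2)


CNF with 6 clauses over 5 vars (32 assignments).
An assignment satisfies CNF iff every clause has >=1 true literal.
Check each row (bits = x1,x2,x3,x4,x5; clause T/F shown):
  row 0 [00000]: clauses=TTTTFT -> 0
  row 1 [00001]: clauses=TTTTFT -> 0
  row 2 [00010]: clauses=FTTTFT -> 0
  row 3 [00011]: clauses=FTTTFT -> 0
  row 4 [00100]: clauses=TTTTTT -> 1
  row 5 [00101]: clauses=TTTTTT -> 1
  row 6 [00110]: clauses=FTTTTT -> 0
  row 7 [00111]: clauses=FTTTTT -> 0
  row 8 [01000]: clauses=TTTTTF -> 0
  row 9 [01001]: clauses=TTTFTT -> 0
  row 10 [01010]: clauses=FTTTTF -> 0
  row 11 [01011]: clauses=FTTFTT -> 0
  row 12 [01100]: clauses=TTTTTT -> 1
  row 13 [01101]: clauses=TTTTTT -> 1
  row 14 [01110]: clauses=FTTTTT -> 0
  row 15 [01111]: clauses=FTTTTT -> 0
  row 16 [10000]: clauses=TTFTFT -> 0
  row 17 [10001]: clauses=TTTTFT -> 0
  row 18 [10010]: clauses=FTFTFT -> 0
  row 19 [10011]: clauses=FTTTFT -> 0
  row 20 [10100]: clauses=TTTTTT -> 1
  row 21 [10101]: clauses=TTTTTT -> 1
  row 22 [10110]: clauses=FTTTTT -> 0
  row 23 [10111]: clauses=FTTTTT -> 0
  row 24 [11000]: clauses=TTFTTF -> 0
  row 25 [11001]: clauses=TTTFTT -> 0
  row 26 [11010]: clauses=FFFTTF -> 0
  row 27 [11011]: clauses=FFTFTT -> 0
  row 28 [11100]: clauses=TTTTTT -> 1
  row 29 [11101]: clauses=TTTTTT -> 1
  row 30 [11110]: clauses=FFTTTT -> 0
  row 31 [11111]: clauses=FFTTTT -> 0
Full result column, 8 rows per line (x1,x2 fixed per line; x3,x4,x5 runs 000..111 left to right):
  rows 0-7 [x1,x2=00]: 00001100  (ones: 2)
  rows 8-15 [x1,x2=01]: 00001100  (ones: 2)
  rows 16-23 [x1,x2=10]: 00001100  (ones: 2)
  rows 24-31 [x1,x2=11]: 00001100  (ones: 2)
Satisfying assignments = 2+2+2+2 = 8

8


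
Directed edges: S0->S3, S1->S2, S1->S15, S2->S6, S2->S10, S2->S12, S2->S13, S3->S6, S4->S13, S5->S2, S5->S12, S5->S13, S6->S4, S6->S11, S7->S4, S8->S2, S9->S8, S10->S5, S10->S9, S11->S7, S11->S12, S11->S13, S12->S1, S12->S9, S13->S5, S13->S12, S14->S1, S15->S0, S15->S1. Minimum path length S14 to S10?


BFS layer-by-layer from S14:
  dist 0: {S14}
  dist 1: {S1}
  dist 2: {S2, S15}
  dist 3: {S0, S6, S10, S12, S13}
  -> S10 reached at distance 3
Shortest path length = 3

3


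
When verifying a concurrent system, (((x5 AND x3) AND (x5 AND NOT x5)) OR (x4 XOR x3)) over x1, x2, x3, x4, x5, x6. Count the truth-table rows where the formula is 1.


Formula: (((x5 AND x3) AND (x5 AND NOT x5)) OR (x4 XOR x3)) over 6 vars (64 rows)
Evaluate each row (x1, x2, x3, x4, x5, x6 as bits, MSB first):
  row 0 [000000]: (((0 AND 0) AND (0 AND NOT 0)) OR (0 XOR 0)) -> 0
  row 1 [000001]: (((0 AND 0) AND (0 AND NOT 0)) OR (0 XOR 0)) -> 0
  row 2 [000010]: (((1 AND 0) AND (1 AND NOT 1)) OR (0 XOR 0)) -> 0
  row 3 [000011]: (((1 AND 0) AND (1 AND NOT 1)) OR (0 XOR 0)) -> 0
  row 4 [000100]: (((0 AND 0) AND (0 AND NOT 0)) OR (1 XOR 0)) -> 1
  (every remaining row is evaluated the same way; all 64 results are listed next)
Full result column, 8 rows per line (x1,x2,x3 fixed per line; x4,x5,x6 runs 000..111 left to right):
  rows 0-7 [x1,x2,x3=000]: 00001111  (ones: 4)
  rows 8-15 [x1,x2,x3=001]: 11110000  (ones: 4)
  rows 16-23 [x1,x2,x3=010]: 00001111  (ones: 4)
  rows 24-31 [x1,x2,x3=011]: 11110000  (ones: 4)
  rows 32-39 [x1,x2,x3=100]: 00001111  (ones: 4)
  rows 40-47 [x1,x2,x3=101]: 11110000  (ones: 4)
  rows 48-55 [x1,x2,x3=110]: 00001111  (ones: 4)
  rows 56-63 [x1,x2,x3=111]: 11110000  (ones: 4)
Count of 1-rows = 4+4+4+4+4+4+4+4 = 32

32


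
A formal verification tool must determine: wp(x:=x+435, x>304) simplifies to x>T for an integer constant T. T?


Formula: wp(x:=E, P) = P[E/x] (substitute E for x in postcondition)
Step 1: Postcondition: x>304
Step 2: Substitute x+435 for x: x+435>304
Step 3: Solve for x: x > 304-435 = -131

-131


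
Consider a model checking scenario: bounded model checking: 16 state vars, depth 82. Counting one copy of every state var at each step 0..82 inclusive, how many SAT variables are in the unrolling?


BMC unrolls to depth k, creating one copy of each state var for steps 0..k.
Step count = 82 + 1 = 83 (steps 0 through 82)
Vars per step = 16
Total = 16 * 83 = 1328

1328


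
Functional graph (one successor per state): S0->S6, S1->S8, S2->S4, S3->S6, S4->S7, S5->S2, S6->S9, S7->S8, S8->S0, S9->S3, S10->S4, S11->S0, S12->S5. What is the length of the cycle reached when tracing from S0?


Trace from S0 until a state repeats:
  S0 -> S6 -> S9 -> S3 -> S6
S6 first seen at step 1, revisited at step 4.
Cycle length = 4 - 1 = 3

3


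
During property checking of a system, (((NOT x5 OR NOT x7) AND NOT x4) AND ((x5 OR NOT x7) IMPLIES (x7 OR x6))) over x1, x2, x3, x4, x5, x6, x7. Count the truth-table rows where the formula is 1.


Formula: (((NOT x5 OR NOT x7) AND NOT x4) AND ((x5 OR NOT x7) IMPLIES (x7 OR x6))) over 7 vars (128 rows)
Evaluate each row (x1, x2, x3, x4, x5, x6, x7 as bits, MSB first):
  row 0 [0000000]: (((NOT 0 OR NOT 0) AND NOT 0) AND ((0 OR NOT 0) IMPLIES (0 OR 0))) -> 0
  row 1 [0000001]: (((NOT 0 OR NOT 1) AND NOT 0) AND ((0 OR NOT 1) IMPLIES (1 OR 0))) -> 1
  row 2 [0000010]: (((NOT 0 OR NOT 0) AND NOT 0) AND ((0 OR NOT 0) IMPLIES (0 OR 1))) -> 1
  row 3 [0000011]: (((NOT 0 OR NOT 1) AND NOT 0) AND ((0 OR NOT 1) IMPLIES (1 OR 1))) -> 1
  row 4 [0000100]: (((NOT 1 OR NOT 0) AND NOT 0) AND ((1 OR NOT 0) IMPLIES (0 OR 0))) -> 0
  (every remaining row is evaluated the same way; all 128 results are listed next)
Full result column, 8 rows per line (x1,x2,x3,x4 fixed per line; x5,x6,x7 runs 000..111 left to right):
  rows 0-7 [x1,x2,x3,x4=0000]: 01110010  (ones: 4)
  rows 8-15 [x1,x2,x3,x4=0001]: 00000000  (ones: 0)
  rows 16-23 [x1,x2,x3,x4=0010]: 01110010  (ones: 4)
  rows 24-31 [x1,x2,x3,x4=0011]: 00000000  (ones: 0)
  rows 32-39 [x1,x2,x3,x4=0100]: 01110010  (ones: 4)
  rows 40-47 [x1,x2,x3,x4=0101]: 00000000  (ones: 0)
  rows 48-55 [x1,x2,x3,x4=0110]: 01110010  (ones: 4)
  rows 56-63 [x1,x2,x3,x4=0111]: 00000000  (ones: 0)
  rows 64-71 [x1,x2,x3,x4=1000]: 01110010  (ones: 4)
  rows 72-79 [x1,x2,x3,x4=1001]: 00000000  (ones: 0)
  rows 80-87 [x1,x2,x3,x4=1010]: 01110010  (ones: 4)
  rows 88-95 [x1,x2,x3,x4=1011]: 00000000  (ones: 0)
  rows 96-103 [x1,x2,x3,x4=1100]: 01110010  (ones: 4)
  rows 104-111 [x1,x2,x3,x4=1101]: 00000000  (ones: 0)
  rows 112-119 [x1,x2,x3,x4=1110]: 01110010  (ones: 4)
  rows 120-127 [x1,x2,x3,x4=1111]: 00000000  (ones: 0)
Count of 1-rows = 4+0+4+0+4+0+4+0+4+0+4+0+4+0+4+0 = 32

32


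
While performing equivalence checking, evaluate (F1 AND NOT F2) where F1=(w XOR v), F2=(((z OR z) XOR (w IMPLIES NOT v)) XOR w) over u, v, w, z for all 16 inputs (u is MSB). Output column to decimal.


F1 = (w XOR v)
F2 = (((z OR z) XOR (w IMPLIES NOT v)) XOR w)
Counterexample to F1=>F2 is where F1=1 and F2=0.
Evaluate each row (bits = u,v,w,z, MSB first):
  row 0 [0000]: F1=0 F2=1 -> F1&~F2 -> 0
  row 1 [0001]: F1=0 F2=0 -> F1&~F2 -> 0
  row 2 [0010]: F1=1 F2=0 -> F1&~F2 -> 1
  row 3 [0011]: F1=1 F2=1 -> F1&~F2 -> 0
  row 4 [0100]: F1=1 F2=1 -> F1&~F2 -> 0
  row 5 [0101]: F1=1 F2=0 -> F1&~F2 -> 1
  row 6 [0110]: F1=0 F2=1 -> F1&~F2 -> 0
  row 7 [0111]: F1=0 F2=0 -> F1&~F2 -> 0
  row 8 [1000]: F1=0 F2=1 -> F1&~F2 -> 0
  row 9 [1001]: F1=0 F2=0 -> F1&~F2 -> 0
  row 10 [1010]: F1=1 F2=0 -> F1&~F2 -> 1
  row 11 [1011]: F1=1 F2=1 -> F1&~F2 -> 0
  row 12 [1100]: F1=1 F2=1 -> F1&~F2 -> 0
  row 13 [1101]: F1=1 F2=0 -> F1&~F2 -> 1
  row 14 [1110]: F1=0 F2=1 -> F1&~F2 -> 0
  row 15 [1111]: F1=0 F2=0 -> F1&~F2 -> 0
Full result column, 4 rows per line (u,v fixed per line; w,z runs 00..11 left to right):
  rows 0-3 [u,v=00]: 0010  = hex 2
  rows 4-7 [u,v=01]: 0100  = hex 4
  rows 8-11 [u,v=10]: 0010  = hex 2
  rows 12-15 [u,v=11]: 0100  = hex 4
Counterexample vector (row 0 .. row 15) = 0010010000100100
Output column grouped in 4s = 0010 0100 0010 0100 = 0x2424
Convert to decimal digit by digit (value = value*16 + digit):
  2 -> 2
  2*16 + 4 = 36
  36*16 + 2 = 578
  578*16 + 4 = 9252
Decimal = 9252

9252


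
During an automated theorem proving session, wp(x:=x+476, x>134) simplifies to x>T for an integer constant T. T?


Formula: wp(x:=E, P) = P[E/x] (substitute E for x in postcondition)
Step 1: Postcondition: x>134
Step 2: Substitute x+476 for x: x+476>134
Step 3: Solve for x: x > 134-476 = -342

-342


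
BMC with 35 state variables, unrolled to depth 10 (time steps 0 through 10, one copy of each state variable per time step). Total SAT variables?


BMC unrolls to depth k, creating one copy of each state var for steps 0..k.
Step count = 10 + 1 = 11 (steps 0 through 10)
Vars per step = 35
Total = 35 * 11 = 385

385


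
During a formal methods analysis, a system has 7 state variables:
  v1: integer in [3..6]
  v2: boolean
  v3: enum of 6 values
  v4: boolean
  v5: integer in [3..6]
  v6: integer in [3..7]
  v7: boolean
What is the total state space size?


State space = product of domain sizes of all variables.
Domain sizes:
  v1 (integer in [3..6]): 4
  v2 (boolean): 2
  v3 (enum of 6 values): 6
  v4 (boolean): 2
  v5 (integer in [3..6]): 4
  v6 (integer in [3..7]): 5
  v7 (boolean): 2
Product = 4 * 2 * 6 * 2 * 4 * 5 * 2 = 3840

3840


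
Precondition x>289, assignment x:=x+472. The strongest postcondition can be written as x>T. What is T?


Formula: sp(P, x:=E) = exists old_x. (x = E[old_x/x]) AND P[old_x/x] (old_x is the value of x before the assignment; eliminate old_x by solving x = E[old_x/x] for old_x)
Step 1: Precondition P: x>289, i.e. old_x > 289
Step 2: Assignment gives x = old_x + 472, so old_x = x - 472
Step 3: Substitute into P: x - 472 > 289
Step 4: Simplify: x > 289+472 = 761

761
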